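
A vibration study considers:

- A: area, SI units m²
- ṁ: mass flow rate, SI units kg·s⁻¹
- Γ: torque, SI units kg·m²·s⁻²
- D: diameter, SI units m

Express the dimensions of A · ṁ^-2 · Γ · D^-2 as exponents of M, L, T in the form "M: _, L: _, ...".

M: -1, L: 2, T: 0

Collect each base-dimension exponent across the product:
  M: (0) − 2·(1) + (1) − 2·(0) = -1
  L: (2) − 2·(0) + (2) − 2·(1) = 2
  T: (0) − 2·(-1) + (-2) − 2·(0) = 0
So the dimensions are [M⁻¹ L²].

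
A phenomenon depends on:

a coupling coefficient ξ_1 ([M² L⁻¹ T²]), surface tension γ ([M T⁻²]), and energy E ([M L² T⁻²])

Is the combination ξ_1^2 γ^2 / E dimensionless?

no

Sum the exponent of each base dimension across the product:
  M: 2·[ξ_1]_M + 2·[γ]_M − [E]_M = 2·(2) + 2·(1) − (1) = 5
  L: 2·[ξ_1]_L + 2·[γ]_L − [E]_L = 2·(-1) + 2·(0) − (2) = -4
  T: 2·[ξ_1]_T + 2·[γ]_T − [E]_T = 2·(2) + 2·(-2) − (-2) = 2
Net dimensions [M⁵ L⁻⁴ T²] ≠ [1] — not dimensionless.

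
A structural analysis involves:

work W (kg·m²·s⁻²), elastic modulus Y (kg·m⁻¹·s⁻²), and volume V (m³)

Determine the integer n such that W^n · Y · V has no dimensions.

Balance the M exponent: (1)·n from W, plus (1) + (0) = 1 from the rest, must sum to zero.
n + 1 = 0, so n = -1.

-1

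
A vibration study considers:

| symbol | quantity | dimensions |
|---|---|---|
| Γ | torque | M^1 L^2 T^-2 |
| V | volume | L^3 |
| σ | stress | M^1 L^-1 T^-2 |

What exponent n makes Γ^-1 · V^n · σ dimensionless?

1

Balance the L exponent: (3)·n from V, plus −(2) + (-1) = -3 from the rest, must sum to zero.
3n − 3 = 0, so n = 1.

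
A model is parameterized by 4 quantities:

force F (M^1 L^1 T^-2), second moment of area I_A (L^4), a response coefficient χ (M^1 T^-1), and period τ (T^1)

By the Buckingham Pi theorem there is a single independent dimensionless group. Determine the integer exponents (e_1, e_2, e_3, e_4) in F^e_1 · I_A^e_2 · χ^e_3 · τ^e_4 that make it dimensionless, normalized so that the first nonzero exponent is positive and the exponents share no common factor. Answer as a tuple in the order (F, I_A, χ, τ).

M: e_1·(1) + e_2·(0) + e_3·(1) + e_4·(0) = 0
L: e_1·(1) + e_2·(4) + e_3·(0) + e_4·(0) = 0
T: e_1·(-2) + e_2·(0) + e_3·(-1) + e_4·(1) = 0
Solving this homogeneous linear system for the smallest-integer solution (first nonzero entry positive) gives (4, -1, -4, 4).

(4, -1, -4, 4)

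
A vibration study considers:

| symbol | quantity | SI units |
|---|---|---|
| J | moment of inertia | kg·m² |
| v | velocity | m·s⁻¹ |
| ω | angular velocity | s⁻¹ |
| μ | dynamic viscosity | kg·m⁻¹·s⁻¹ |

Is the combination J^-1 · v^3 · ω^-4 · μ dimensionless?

yes

Sum the exponent of each base dimension across the product:
  M: −[J]_M + 3·[v]_M − 4·[ω]_M + [μ]_M = −(1) + 3·(0) − 4·(0) + (1) = 0
  L: −[J]_L + 3·[v]_L − 4·[ω]_L + [μ]_L = −(2) + 3·(1) − 4·(0) + (-1) = 0
  T: −[J]_T + 3·[v]_T − 4·[ω]_T + [μ]_T = −(0) + 3·(-1) − 4·(-1) + (-1) = 0
All base exponents vanish — dimensionless.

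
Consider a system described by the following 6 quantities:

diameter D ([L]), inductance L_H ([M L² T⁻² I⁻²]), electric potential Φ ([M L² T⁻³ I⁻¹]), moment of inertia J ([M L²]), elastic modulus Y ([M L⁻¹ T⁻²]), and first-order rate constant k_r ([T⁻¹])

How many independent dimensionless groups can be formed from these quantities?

There are 6 variables and 4 base dimensions (M, L, T, I).
The dimension matrix has rank 4.
Independent dimensionless groups: 6 − 4 = 2.

2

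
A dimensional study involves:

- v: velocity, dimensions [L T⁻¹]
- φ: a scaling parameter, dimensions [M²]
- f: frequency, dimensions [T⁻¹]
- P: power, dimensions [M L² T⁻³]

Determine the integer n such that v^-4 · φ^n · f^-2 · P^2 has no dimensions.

Balance the M exponent: (2)·n from φ, plus −4·(0) − 2·(0) + 2·(1) = 2 from the rest, must sum to zero.
2n + 2 = 0, so n = -1.

-1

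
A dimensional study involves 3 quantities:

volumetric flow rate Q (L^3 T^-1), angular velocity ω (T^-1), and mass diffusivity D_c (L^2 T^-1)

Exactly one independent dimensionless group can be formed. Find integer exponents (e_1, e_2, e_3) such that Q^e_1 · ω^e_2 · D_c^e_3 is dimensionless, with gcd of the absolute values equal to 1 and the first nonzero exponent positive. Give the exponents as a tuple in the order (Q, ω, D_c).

L: e_1·(3) + e_2·(0) + e_3·(2) = 0
T: e_1·(-1) + e_2·(-1) + e_3·(-1) = 0
Solving this homogeneous linear system for the smallest-integer solution (first nonzero entry positive) gives (2, 1, -3).

(2, 1, -3)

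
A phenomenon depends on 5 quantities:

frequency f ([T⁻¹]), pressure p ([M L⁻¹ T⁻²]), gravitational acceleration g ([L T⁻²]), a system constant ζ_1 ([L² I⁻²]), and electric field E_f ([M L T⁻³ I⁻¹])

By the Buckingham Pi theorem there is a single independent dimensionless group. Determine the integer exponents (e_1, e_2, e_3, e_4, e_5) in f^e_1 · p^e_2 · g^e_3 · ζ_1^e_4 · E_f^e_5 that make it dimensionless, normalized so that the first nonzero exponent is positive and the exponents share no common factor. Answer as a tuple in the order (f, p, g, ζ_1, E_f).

(2, -2, -2, -1, 2)

M: e_1·(0) + e_2·(1) + e_3·(0) + e_4·(0) + e_5·(1) = 0
L: e_1·(0) + e_2·(-1) + e_3·(1) + e_4·(2) + e_5·(1) = 0
T: e_1·(-1) + e_2·(-2) + e_3·(-2) + e_4·(0) + e_5·(-3) = 0
I: e_1·(0) + e_2·(0) + e_3·(0) + e_4·(-2) + e_5·(-1) = 0
Solving this homogeneous linear system for the smallest-integer solution (first nonzero entry positive) gives (2, -2, -2, -1, 2).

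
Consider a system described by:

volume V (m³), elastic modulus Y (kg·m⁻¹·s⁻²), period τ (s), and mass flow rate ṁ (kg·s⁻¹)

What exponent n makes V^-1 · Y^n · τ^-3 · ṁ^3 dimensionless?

-3

Balance the M exponent: (1)·n from Y, plus −(0) − 3·(0) + 3·(1) = 3 from the rest, must sum to zero.
n + 3 = 0, so n = -3.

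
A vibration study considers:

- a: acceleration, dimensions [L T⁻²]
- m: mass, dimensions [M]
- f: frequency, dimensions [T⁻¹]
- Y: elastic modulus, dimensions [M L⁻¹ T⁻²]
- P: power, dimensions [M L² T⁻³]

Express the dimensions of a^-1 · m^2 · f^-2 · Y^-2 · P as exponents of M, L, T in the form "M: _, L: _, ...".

M: 1, L: 3, T: 5

Collect each base-dimension exponent across the product:
  M: −(0) + 2·(1) − 2·(0) − 2·(1) + (1) = 1
  L: −(1) + 2·(0) − 2·(0) − 2·(-1) + (2) = 3
  T: −(-2) + 2·(0) − 2·(-1) − 2·(-2) + (-3) = 5
So the dimensions are [M L³ T⁵].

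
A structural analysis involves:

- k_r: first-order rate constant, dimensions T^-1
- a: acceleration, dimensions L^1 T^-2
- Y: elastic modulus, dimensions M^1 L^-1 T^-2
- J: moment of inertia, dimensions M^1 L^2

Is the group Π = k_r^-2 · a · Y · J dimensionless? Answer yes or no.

Sum the exponent of each base dimension across the product:
  M: −2·[k_r]_M + [a]_M + [Y]_M + [J]_M = −2·(0) + (0) + (1) + (1) = 2
  L: −2·[k_r]_L + [a]_L + [Y]_L + [J]_L = −2·(0) + (1) + (-1) + (2) = 2
  T: −2·[k_r]_T + [a]_T + [Y]_T + [J]_T = −2·(-1) + (-2) + (-2) + (0) = -2
Net dimensions [M² L² T⁻²] ≠ [1] — not dimensionless.

no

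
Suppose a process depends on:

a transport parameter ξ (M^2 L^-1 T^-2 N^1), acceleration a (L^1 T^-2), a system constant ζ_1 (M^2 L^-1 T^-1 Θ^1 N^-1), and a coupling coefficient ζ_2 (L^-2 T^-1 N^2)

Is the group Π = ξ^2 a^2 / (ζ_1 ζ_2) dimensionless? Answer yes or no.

no

Sum the exponent of each base dimension across the product:
  M: 2·[ξ]_M + 2·[a]_M − [ζ_1]_M − [ζ_2]_M = 2·(2) + 2·(0) − (2) − (0) = 2
  L: 2·[ξ]_L + 2·[a]_L − [ζ_1]_L − [ζ_2]_L = 2·(-1) + 2·(1) − (-1) − (-2) = 3
  T: 2·[ξ]_T + 2·[a]_T − [ζ_1]_T − [ζ_2]_T = 2·(-2) + 2·(-2) − (-1) − (-1) = -6
  Θ: 2·[ξ]_Θ + 2·[a]_Θ − [ζ_1]_Θ − [ζ_2]_Θ = 2·(0) + 2·(0) − (1) − (0) = -1
  N: 2·[ξ]_N + 2·[a]_N − [ζ_1]_N − [ζ_2]_N = 2·(1) + 2·(0) − (-1) − (2) = 1
Net dimensions [M² L³ T⁻⁶ Θ⁻¹ N] ≠ [1] — not dimensionless.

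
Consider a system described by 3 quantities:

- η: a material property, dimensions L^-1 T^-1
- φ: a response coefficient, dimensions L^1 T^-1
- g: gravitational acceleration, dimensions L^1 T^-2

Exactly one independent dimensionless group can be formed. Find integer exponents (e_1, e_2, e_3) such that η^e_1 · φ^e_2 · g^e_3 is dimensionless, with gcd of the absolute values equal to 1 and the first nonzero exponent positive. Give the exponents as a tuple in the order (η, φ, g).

L: e_1·(-1) + e_2·(1) + e_3·(1) = 0
T: e_1·(-1) + e_2·(-1) + e_3·(-2) = 0
Solving this homogeneous linear system for the smallest-integer solution (first nonzero entry positive) gives (1, 3, -2).

(1, 3, -2)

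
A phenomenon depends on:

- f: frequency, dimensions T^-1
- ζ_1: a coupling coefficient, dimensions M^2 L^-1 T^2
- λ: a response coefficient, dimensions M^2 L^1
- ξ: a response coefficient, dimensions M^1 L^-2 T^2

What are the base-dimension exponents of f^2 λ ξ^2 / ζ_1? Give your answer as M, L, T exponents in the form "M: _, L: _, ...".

M: 2, L: -2, T: 0

Collect each base-dimension exponent across the product:
  M: 2·(0) − (2) + (2) + 2·(1) = 2
  L: 2·(0) − (-1) + (1) + 2·(-2) = -2
  T: 2·(-1) − (2) + (0) + 2·(2) = 0
So the dimensions are [M² L⁻²].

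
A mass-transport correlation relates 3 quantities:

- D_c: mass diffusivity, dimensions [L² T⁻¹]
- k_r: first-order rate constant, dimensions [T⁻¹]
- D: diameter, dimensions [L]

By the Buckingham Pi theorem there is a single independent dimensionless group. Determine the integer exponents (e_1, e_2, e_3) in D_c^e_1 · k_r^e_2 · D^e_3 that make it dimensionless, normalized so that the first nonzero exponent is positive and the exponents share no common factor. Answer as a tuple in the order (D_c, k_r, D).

L: e_1·(2) + e_2·(0) + e_3·(1) = 0
T: e_1·(-1) + e_2·(-1) + e_3·(0) = 0
Solving this homogeneous linear system for the smallest-integer solution (first nonzero entry positive) gives (1, -1, -2).

(1, -1, -2)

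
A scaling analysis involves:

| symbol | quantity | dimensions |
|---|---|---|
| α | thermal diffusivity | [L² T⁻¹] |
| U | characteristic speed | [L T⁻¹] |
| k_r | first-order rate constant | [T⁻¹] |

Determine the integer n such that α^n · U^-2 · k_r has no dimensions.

Balance the L exponent: (2)·n from α, plus −2·(1) + (0) = -2 from the rest, must sum to zero.
2n − 2 = 0, so n = 1.

1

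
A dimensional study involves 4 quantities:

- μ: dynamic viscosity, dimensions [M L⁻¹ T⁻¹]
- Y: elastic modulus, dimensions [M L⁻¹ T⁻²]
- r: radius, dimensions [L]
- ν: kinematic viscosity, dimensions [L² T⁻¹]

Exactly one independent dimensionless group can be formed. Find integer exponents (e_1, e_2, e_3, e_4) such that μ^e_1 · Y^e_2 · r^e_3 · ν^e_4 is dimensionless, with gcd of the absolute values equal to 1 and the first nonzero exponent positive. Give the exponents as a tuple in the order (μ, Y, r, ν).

M: e_1·(1) + e_2·(1) + e_3·(0) + e_4·(0) = 0
L: e_1·(-1) + e_2·(-1) + e_3·(1) + e_4·(2) = 0
T: e_1·(-1) + e_2·(-2) + e_3·(0) + e_4·(-1) = 0
Solving this homogeneous linear system for the smallest-integer solution (first nonzero entry positive) gives (1, -1, -2, 1).

(1, -1, -2, 1)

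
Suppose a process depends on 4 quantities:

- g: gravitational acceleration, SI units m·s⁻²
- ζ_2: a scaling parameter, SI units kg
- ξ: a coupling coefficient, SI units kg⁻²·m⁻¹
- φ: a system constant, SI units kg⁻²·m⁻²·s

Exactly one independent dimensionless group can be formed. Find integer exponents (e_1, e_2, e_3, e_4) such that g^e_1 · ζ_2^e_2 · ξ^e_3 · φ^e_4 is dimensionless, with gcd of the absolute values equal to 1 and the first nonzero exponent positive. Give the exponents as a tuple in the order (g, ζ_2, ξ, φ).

(1, -2, -3, 2)

M: e_1·(0) + e_2·(1) + e_3·(-2) + e_4·(-2) = 0
L: e_1·(1) + e_2·(0) + e_3·(-1) + e_4·(-2) = 0
T: e_1·(-2) + e_2·(0) + e_3·(0) + e_4·(1) = 0
Solving this homogeneous linear system for the smallest-integer solution (first nonzero entry positive) gives (1, -2, -3, 2).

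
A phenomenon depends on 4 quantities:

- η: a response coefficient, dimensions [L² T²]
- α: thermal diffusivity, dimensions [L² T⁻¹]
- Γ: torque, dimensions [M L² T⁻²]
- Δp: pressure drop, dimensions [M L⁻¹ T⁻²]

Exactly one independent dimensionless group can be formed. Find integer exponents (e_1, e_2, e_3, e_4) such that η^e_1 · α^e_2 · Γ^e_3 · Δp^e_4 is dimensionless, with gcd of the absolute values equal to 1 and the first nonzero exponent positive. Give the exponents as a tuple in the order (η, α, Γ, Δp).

M: e_1·(0) + e_2·(0) + e_3·(1) + e_4·(1) = 0
L: e_1·(2) + e_2·(2) + e_3·(2) + e_4·(-1) = 0
T: e_1·(2) + e_2·(-1) + e_3·(-2) + e_4·(-2) = 0
Solving this homogeneous linear system for the smallest-integer solution (first nonzero entry positive) gives (1, 2, -2, 2).

(1, 2, -2, 2)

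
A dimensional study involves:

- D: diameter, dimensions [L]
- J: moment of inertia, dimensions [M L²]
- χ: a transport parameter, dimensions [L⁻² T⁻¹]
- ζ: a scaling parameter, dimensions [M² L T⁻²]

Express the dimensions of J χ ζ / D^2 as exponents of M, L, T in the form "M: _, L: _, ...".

Collect each base-dimension exponent across the product:
  M: −2·(0) + (1) + (0) + (2) = 3
  L: −2·(1) + (2) + (-2) + (1) = -1
  T: −2·(0) + (0) + (-1) + (-2) = -3
So the dimensions are [M³ L⁻¹ T⁻³].

M: 3, L: -1, T: -3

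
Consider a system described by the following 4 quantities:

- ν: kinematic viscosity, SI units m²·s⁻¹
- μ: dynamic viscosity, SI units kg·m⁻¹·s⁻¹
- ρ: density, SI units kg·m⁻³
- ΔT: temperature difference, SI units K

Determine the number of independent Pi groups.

There are 4 variables and 4 base dimensions (M, L, T, Θ).
The dimension matrix has rank 3 (less than 4: the dimension vectors are linearly dependent).
Independent dimensionless groups: 4 − 3 = 1.

1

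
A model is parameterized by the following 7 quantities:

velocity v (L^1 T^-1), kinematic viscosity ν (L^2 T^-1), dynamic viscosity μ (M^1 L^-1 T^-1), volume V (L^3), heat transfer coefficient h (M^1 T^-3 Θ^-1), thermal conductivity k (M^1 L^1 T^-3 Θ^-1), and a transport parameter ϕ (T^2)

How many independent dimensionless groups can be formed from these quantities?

There are 7 variables and 4 base dimensions (M, L, T, Θ).
The dimension matrix has rank 4.
Independent dimensionless groups: 7 − 4 = 3.

3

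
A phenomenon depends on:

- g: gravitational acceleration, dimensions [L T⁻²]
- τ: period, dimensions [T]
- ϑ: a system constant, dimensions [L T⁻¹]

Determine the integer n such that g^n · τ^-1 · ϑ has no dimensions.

Balance the L exponent: (1)·n from g, plus −(0) + (1) = 1 from the rest, must sum to zero.
n + 1 = 0, so n = -1.

-1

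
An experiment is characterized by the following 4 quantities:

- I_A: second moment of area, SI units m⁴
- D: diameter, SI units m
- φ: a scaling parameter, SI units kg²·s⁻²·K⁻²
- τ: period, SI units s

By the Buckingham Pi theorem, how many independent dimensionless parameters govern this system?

There are 4 variables and 4 base dimensions (M, L, T, Θ).
The dimension matrix has rank 3 (less than 4: the dimension vectors are linearly dependent).
Independent dimensionless groups: 4 − 3 = 1.

1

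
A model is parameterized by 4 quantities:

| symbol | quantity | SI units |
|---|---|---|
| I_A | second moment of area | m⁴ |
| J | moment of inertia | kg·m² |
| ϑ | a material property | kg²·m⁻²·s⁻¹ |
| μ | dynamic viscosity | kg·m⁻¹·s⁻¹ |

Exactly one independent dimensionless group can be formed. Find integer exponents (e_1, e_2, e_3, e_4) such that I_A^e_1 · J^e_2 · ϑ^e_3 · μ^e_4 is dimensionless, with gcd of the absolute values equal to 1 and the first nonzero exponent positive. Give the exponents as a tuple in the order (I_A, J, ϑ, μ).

M: e_1·(0) + e_2·(1) + e_3·(2) + e_4·(1) = 0
L: e_1·(4) + e_2·(2) + e_3·(-2) + e_4·(-1) = 0
T: e_1·(0) + e_2·(0) + e_3·(-1) + e_4·(-1) = 0
Solving this homogeneous linear system for the smallest-integer solution (first nonzero entry positive) gives (3, -4, 4, -4).

(3, -4, 4, -4)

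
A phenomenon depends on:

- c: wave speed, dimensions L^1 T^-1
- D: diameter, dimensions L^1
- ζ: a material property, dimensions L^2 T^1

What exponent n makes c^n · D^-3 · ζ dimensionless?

1

Balance the L exponent: (1)·n from c, plus −3·(1) + (2) = -1 from the rest, must sum to zero.
n − 1 = 0, so n = 1.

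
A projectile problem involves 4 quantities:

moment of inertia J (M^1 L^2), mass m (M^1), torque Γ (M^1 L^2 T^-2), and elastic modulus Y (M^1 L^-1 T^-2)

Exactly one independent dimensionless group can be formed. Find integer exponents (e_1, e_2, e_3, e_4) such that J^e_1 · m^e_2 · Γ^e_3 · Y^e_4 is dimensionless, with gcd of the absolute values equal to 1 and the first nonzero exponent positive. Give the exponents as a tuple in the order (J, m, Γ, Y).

(3, -3, -2, 2)

M: e_1·(1) + e_2·(1) + e_3·(1) + e_4·(1) = 0
L: e_1·(2) + e_2·(0) + e_3·(2) + e_4·(-1) = 0
T: e_1·(0) + e_2·(0) + e_3·(-2) + e_4·(-2) = 0
Solving this homogeneous linear system for the smallest-integer solution (first nonzero entry positive) gives (3, -3, -2, 2).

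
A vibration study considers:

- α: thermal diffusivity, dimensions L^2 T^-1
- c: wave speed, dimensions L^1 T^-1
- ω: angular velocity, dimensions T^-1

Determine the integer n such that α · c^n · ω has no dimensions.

-2

Balance the L exponent: (1)·n from c, plus (2) + (0) = 2 from the rest, must sum to zero.
n + 2 = 0, so n = -2.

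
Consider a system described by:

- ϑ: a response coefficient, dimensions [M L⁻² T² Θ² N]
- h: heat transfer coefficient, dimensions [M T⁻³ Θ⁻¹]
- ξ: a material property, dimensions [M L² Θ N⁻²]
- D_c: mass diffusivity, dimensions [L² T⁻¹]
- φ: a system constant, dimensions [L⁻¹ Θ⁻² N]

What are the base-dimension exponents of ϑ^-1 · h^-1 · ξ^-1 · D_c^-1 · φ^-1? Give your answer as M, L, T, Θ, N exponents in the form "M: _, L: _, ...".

M: -3, L: -1, T: 2, Θ: 0, N: 0

Collect each base-dimension exponent across the product:
  M: −(1) − (1) − (1) − (0) − (0) = -3
  L: −(-2) − (0) − (2) − (2) − (-1) = -1
  T: −(2) − (-3) − (0) − (-1) − (0) = 2
  Θ: −(2) − (-1) − (1) − (0) − (-2) = 0
  N: −(1) − (0) − (-2) − (0) − (1) = 0
So the dimensions are [M⁻³ L⁻¹ T²].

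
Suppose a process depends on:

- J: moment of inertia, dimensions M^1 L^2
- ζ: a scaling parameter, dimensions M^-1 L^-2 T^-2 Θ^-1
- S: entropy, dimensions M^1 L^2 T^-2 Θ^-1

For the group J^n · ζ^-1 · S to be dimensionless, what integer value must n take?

-2

Balance the M exponent: (1)·n from J, plus −(-1) + (1) = 2 from the rest, must sum to zero.
n + 2 = 0, so n = -2.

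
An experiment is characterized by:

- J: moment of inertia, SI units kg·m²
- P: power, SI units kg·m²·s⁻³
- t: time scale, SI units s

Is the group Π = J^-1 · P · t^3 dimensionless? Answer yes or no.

Sum the exponent of each base dimension across the product:
  M: −[J]_M + [P]_M + 3·[t]_M = −(1) + (1) + 3·(0) = 0
  L: −[J]_L + [P]_L + 3·[t]_L = −(2) + (2) + 3·(0) = 0
  T: −[J]_T + [P]_T + 3·[t]_T = −(0) + (-3) + 3·(1) = 0
  N: −[J]_N + [P]_N + 3·[t]_N = −(0) + (0) + 3·(0) = 0
All base exponents vanish — dimensionless.

yes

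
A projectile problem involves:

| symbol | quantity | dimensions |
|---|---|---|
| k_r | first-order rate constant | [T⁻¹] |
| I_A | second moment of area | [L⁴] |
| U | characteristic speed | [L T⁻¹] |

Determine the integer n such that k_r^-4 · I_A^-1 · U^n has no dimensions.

4

Balance the L exponent: (1)·n from U, plus −4·(0) − (4) = -4 from the rest, must sum to zero.
n − 4 = 0, so n = 4.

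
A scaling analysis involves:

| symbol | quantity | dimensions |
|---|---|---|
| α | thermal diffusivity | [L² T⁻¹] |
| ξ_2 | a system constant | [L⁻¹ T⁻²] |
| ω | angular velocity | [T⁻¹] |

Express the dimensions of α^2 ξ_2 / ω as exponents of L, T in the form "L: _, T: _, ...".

L: 3, T: -3

Collect each base-dimension exponent across the product:
  L: 2·(2) + (-1) − (0) = 3
  T: 2·(-1) + (-2) − (-1) = -3
So the dimensions are [L³ T⁻³].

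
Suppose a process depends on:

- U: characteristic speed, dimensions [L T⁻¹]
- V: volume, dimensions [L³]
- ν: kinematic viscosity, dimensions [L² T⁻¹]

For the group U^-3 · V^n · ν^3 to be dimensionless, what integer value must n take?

Balance the L exponent: (3)·n from V, plus −3·(1) + 3·(2) = 3 from the rest, must sum to zero.
3n + 3 = 0, so n = -1.

-1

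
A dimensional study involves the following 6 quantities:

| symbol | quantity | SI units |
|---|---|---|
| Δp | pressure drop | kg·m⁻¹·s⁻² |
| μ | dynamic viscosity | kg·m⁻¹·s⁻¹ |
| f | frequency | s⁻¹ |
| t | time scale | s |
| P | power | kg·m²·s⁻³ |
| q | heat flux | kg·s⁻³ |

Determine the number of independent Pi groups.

There are 6 variables and 3 base dimensions (M, L, T).
The dimension matrix has rank 3.
Independent dimensionless groups: 6 − 3 = 3.

3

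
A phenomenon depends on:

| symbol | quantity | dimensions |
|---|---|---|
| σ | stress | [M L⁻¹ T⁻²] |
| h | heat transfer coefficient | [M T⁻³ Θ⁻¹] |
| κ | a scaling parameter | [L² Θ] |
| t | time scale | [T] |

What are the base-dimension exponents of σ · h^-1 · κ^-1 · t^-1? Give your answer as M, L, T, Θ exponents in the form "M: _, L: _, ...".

M: 0, L: -3, T: 0, Θ: 0

Collect each base-dimension exponent across the product:
  M: (1) − (1) − (0) − (0) = 0
  L: (-1) − (0) − (2) − (0) = -3
  T: (-2) − (-3) − (0) − (1) = 0
  Θ: (0) − (-1) − (1) − (0) = 0
So the dimensions are [L⁻³].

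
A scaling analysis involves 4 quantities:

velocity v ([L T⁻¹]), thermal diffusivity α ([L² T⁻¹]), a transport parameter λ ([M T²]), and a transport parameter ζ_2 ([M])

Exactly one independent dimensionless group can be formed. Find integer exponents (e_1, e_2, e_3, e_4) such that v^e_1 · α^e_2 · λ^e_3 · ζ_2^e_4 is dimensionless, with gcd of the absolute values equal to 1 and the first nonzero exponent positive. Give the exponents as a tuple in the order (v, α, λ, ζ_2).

M: e_1·(0) + e_2·(0) + e_3·(1) + e_4·(1) = 0
L: e_1·(1) + e_2·(2) + e_3·(0) + e_4·(0) = 0
T: e_1·(-1) + e_2·(-1) + e_3·(2) + e_4·(0) = 0
Solving this homogeneous linear system for the smallest-integer solution (first nonzero entry positive) gives (4, -2, 1, -1).

(4, -2, 1, -1)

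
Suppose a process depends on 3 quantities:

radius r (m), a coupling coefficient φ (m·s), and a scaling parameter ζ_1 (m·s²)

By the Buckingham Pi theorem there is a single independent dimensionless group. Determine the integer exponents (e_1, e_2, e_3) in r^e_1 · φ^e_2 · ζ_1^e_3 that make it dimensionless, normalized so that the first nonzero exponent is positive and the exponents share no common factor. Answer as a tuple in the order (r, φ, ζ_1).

(1, -2, 1)

L: e_1·(1) + e_2·(1) + e_3·(1) = 0
T: e_1·(0) + e_2·(1) + e_3·(2) = 0
Solving this homogeneous linear system for the smallest-integer solution (first nonzero entry positive) gives (1, -2, 1).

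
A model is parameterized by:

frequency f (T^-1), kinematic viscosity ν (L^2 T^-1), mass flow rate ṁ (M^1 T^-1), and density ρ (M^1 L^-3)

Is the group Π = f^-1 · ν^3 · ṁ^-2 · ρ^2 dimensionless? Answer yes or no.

Sum the exponent of each base dimension across the product:
  M: −[f]_M + 3·[ν]_M − 2·[ṁ]_M + 2·[ρ]_M = −(0) + 3·(0) − 2·(1) + 2·(1) = 0
  L: −[f]_L + 3·[ν]_L − 2·[ṁ]_L + 2·[ρ]_L = −(0) + 3·(2) − 2·(0) + 2·(-3) = 0
  T: −[f]_T + 3·[ν]_T − 2·[ṁ]_T + 2·[ρ]_T = −(-1) + 3·(-1) − 2·(-1) + 2·(0) = 0
  N: −[f]_N + 3·[ν]_N − 2·[ṁ]_N + 2·[ρ]_N = −(0) + 3·(0) − 2·(0) + 2·(0) = 0
All base exponents vanish — dimensionless.

yes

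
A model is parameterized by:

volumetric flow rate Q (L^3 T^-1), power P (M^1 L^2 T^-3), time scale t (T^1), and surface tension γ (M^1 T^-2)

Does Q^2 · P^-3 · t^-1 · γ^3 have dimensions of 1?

yes

Sum the exponent of each base dimension across the product:
  M: 2·[Q]_M − 3·[P]_M − [t]_M + 3·[γ]_M = 2·(0) − 3·(1) − (0) + 3·(1) = 0
  L: 2·[Q]_L − 3·[P]_L − [t]_L + 3·[γ]_L = 2·(3) − 3·(2) − (0) + 3·(0) = 0
  T: 2·[Q]_T − 3·[P]_T − [t]_T + 3·[γ]_T = 2·(-1) − 3·(-3) − (1) + 3·(-2) = 0
All base exponents vanish — dimensionless.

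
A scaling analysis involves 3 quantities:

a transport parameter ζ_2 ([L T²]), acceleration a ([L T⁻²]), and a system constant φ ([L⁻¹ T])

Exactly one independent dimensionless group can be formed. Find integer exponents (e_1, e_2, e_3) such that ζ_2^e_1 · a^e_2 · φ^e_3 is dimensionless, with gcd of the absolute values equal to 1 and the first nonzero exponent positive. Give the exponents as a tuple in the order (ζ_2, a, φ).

(1, 3, 4)

L: e_1·(1) + e_2·(1) + e_3·(-1) = 0
T: e_1·(2) + e_2·(-2) + e_3·(1) = 0
Solving this homogeneous linear system for the smallest-integer solution (first nonzero entry positive) gives (1, 3, 4).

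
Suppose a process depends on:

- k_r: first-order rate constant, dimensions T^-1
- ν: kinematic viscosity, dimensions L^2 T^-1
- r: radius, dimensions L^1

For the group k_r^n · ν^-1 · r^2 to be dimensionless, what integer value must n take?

Balance the T exponent: (-1)·n from k_r, plus −(-1) + 2·(0) = 1 from the rest, must sum to zero.
−n + 1 = 0, so n = 1.

1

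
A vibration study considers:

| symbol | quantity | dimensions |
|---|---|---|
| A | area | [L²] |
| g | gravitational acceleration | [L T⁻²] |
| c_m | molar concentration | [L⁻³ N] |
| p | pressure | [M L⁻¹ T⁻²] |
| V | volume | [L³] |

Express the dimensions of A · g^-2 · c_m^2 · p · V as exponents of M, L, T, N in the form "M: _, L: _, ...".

M: 1, L: -4, T: 2, N: 2

Collect each base-dimension exponent across the product:
  M: (0) − 2·(0) + 2·(0) + (1) + (0) = 1
  L: (2) − 2·(1) + 2·(-3) + (-1) + (3) = -4
  T: (0) − 2·(-2) + 2·(0) + (-2) + (0) = 2
  N: (0) − 2·(0) + 2·(1) + (0) + (0) = 2
So the dimensions are [M L⁻⁴ T² N²].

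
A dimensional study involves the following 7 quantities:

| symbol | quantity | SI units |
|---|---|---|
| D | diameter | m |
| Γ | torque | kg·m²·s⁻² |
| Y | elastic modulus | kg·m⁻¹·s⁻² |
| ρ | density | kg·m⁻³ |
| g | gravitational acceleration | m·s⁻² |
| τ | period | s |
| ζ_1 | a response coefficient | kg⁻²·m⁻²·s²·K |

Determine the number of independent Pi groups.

There are 7 variables and 4 base dimensions (M, L, T, Θ).
The dimension matrix has rank 4.
Independent dimensionless groups: 7 − 4 = 3.

3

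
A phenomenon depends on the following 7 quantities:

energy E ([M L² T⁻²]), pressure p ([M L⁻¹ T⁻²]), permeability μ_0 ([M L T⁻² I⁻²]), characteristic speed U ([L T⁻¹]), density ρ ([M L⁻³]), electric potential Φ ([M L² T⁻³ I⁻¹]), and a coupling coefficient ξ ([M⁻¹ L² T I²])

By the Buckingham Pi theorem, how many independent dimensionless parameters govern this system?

3

There are 7 variables and 4 base dimensions (M, L, T, I).
The dimension matrix has rank 4.
Independent dimensionless groups: 7 − 4 = 3.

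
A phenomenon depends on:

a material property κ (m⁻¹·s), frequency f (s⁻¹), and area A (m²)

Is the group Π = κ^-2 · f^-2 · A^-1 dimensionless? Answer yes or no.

Sum the exponent of each base dimension across the product:
  M: −2·[κ]_M − 2·[f]_M − [A]_M = −2·(0) − 2·(0) − (0) = 0
  L: −2·[κ]_L − 2·[f]_L − [A]_L = −2·(-1) − 2·(0) − (2) = 0
  T: −2·[κ]_T − 2·[f]_T − [A]_T = −2·(1) − 2·(-1) − (0) = 0
All base exponents vanish — dimensionless.

yes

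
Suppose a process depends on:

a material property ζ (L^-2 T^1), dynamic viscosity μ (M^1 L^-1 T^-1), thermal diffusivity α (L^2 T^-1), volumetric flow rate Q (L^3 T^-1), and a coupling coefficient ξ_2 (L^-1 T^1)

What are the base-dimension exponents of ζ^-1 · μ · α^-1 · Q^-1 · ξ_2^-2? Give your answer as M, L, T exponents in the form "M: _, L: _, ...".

M: 1, L: -2, T: -2

Collect each base-dimension exponent across the product:
  M: −(0) + (1) − (0) − (0) − 2·(0) = 1
  L: −(-2) + (-1) − (2) − (3) − 2·(-1) = -2
  T: −(1) + (-1) − (-1) − (-1) − 2·(1) = -2
So the dimensions are [M L⁻² T⁻²].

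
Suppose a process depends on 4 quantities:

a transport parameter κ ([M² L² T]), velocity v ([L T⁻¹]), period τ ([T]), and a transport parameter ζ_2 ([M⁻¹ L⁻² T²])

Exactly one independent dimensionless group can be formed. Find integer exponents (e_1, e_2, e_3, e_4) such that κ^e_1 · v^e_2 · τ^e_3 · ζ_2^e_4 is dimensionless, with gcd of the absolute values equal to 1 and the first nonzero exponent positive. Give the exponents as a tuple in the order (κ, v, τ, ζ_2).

M: e_1·(2) + e_2·(0) + e_3·(0) + e_4·(-1) = 0
L: e_1·(2) + e_2·(1) + e_3·(0) + e_4·(-2) = 0
T: e_1·(1) + e_2·(-1) + e_3·(1) + e_4·(2) = 0
Solving this homogeneous linear system for the smallest-integer solution (first nonzero entry positive) gives (1, 2, -3, 2).

(1, 2, -3, 2)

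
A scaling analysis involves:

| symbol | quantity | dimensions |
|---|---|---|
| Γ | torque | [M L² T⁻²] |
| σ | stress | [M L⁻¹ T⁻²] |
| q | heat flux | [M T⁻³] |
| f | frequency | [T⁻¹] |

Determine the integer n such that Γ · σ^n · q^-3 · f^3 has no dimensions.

Balance the M exponent: (1)·n from σ, plus (1) − 3·(1) + 3·(0) = -2 from the rest, must sum to zero.
n − 2 = 0, so n = 2.

2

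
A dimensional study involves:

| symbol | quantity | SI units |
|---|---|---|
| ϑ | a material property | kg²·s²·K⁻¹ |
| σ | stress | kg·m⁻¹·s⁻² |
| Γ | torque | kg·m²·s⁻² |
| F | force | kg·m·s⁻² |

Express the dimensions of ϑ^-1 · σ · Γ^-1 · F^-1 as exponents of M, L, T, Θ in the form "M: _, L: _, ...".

Collect each base-dimension exponent across the product:
  M: −(2) + (1) − (1) − (1) = -3
  L: −(0) + (-1) − (2) − (1) = -4
  T: −(2) + (-2) − (-2) − (-2) = 0
  Θ: −(-1) + (0) − (0) − (0) = 1
So the dimensions are [M⁻³ L⁻⁴ Θ].

M: -3, L: -4, T: 0, Θ: 1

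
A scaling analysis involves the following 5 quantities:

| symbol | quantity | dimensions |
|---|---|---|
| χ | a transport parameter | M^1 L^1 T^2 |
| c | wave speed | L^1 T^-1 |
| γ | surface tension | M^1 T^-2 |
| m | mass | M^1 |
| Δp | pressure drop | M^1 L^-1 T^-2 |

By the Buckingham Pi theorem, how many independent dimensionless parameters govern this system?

There are 5 variables and 3 base dimensions (M, L, T).
The dimension matrix has rank 3.
Independent dimensionless groups: 5 − 3 = 2.

2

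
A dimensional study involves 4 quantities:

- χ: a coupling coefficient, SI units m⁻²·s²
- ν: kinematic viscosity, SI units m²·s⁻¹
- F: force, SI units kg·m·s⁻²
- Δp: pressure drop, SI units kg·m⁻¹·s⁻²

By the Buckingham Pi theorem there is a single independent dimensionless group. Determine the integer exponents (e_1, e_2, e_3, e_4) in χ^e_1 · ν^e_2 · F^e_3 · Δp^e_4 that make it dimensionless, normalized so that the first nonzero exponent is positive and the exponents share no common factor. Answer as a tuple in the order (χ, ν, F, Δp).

M: e_1·(0) + e_2·(0) + e_3·(1) + e_4·(1) = 0
L: e_1·(-2) + e_2·(2) + e_3·(1) + e_4·(-1) = 0
T: e_1·(2) + e_2·(-1) + e_3·(-2) + e_4·(-2) = 0
Solving this homogeneous linear system for the smallest-integer solution (first nonzero entry positive) gives (1, 2, -1, 1).

(1, 2, -1, 1)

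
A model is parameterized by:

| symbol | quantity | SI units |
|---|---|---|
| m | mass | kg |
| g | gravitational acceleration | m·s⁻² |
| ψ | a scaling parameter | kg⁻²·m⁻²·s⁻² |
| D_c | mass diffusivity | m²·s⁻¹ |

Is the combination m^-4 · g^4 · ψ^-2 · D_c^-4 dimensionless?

Sum the exponent of each base dimension across the product:
  M: −4·[m]_M + 4·[g]_M − 2·[ψ]_M − 4·[D_c]_M = −4·(1) + 4·(0) − 2·(-2) − 4·(0) = 0
  L: −4·[m]_L + 4·[g]_L − 2·[ψ]_L − 4·[D_c]_L = −4·(0) + 4·(1) − 2·(-2) − 4·(2) = 0
  T: −4·[m]_T + 4·[g]_T − 2·[ψ]_T − 4·[D_c]_T = −4·(0) + 4·(-2) − 2·(-2) − 4·(-1) = 0
All base exponents vanish — dimensionless.

yes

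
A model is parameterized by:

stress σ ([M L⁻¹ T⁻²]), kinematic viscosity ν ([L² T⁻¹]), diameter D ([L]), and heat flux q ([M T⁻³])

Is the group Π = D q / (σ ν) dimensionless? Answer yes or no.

yes

Sum the exponent of each base dimension across the product:
  M: −[σ]_M − [ν]_M + [D]_M + [q]_M = −(1) − (0) + (0) + (1) = 0
  L: −[σ]_L − [ν]_L + [D]_L + [q]_L = −(-1) − (2) + (1) + (0) = 0
  T: −[σ]_T − [ν]_T + [D]_T + [q]_T = −(-2) − (-1) + (0) + (-3) = 0
All base exponents vanish — dimensionless.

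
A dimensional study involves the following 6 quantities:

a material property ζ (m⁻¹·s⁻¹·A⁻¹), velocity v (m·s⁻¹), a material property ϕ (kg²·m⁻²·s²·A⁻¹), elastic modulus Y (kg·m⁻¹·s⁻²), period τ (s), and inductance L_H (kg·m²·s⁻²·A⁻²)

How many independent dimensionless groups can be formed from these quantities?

There are 6 variables and 4 base dimensions (M, L, T, I).
The dimension matrix has rank 4.
Independent dimensionless groups: 6 − 4 = 2.

2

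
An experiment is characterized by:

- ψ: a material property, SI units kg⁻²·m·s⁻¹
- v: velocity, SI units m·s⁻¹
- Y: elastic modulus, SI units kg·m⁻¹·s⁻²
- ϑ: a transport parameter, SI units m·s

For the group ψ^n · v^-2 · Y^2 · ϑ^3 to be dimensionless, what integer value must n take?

1

Balance the M exponent: (-2)·n from ψ, plus −2·(0) + 2·(1) + 3·(0) = 2 from the rest, must sum to zero.
-2n + 2 = 0, so n = 1.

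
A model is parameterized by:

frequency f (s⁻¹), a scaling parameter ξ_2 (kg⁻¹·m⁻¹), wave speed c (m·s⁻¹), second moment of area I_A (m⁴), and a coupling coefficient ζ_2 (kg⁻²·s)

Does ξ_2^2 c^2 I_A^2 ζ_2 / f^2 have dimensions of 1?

no

Sum the exponent of each base dimension across the product:
  M: −2·[f]_M + 2·[ξ_2]_M + 2·[c]_M + 2·[I_A]_M + [ζ_2]_M = −2·(0) + 2·(-1) + 2·(0) + 2·(0) + (-2) = -4
  L: −2·[f]_L + 2·[ξ_2]_L + 2·[c]_L + 2·[I_A]_L + [ζ_2]_L = −2·(0) + 2·(-1) + 2·(1) + 2·(4) + (0) = 8
  T: −2·[f]_T + 2·[ξ_2]_T + 2·[c]_T + 2·[I_A]_T + [ζ_2]_T = −2·(-1) + 2·(0) + 2·(-1) + 2·(0) + (1) = 1
Net dimensions [M⁻⁴ L⁸ T] ≠ [1] — not dimensionless.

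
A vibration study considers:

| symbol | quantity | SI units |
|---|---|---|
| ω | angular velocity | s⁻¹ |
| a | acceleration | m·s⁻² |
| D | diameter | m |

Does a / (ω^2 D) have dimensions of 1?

yes

Sum the exponent of each base dimension across the product:
  M: −2·[ω]_M + [a]_M − [D]_M = −2·(0) + (0) − (0) = 0
  L: −2·[ω]_L + [a]_L − [D]_L = −2·(0) + (1) − (1) = 0
  T: −2·[ω]_T + [a]_T − [D]_T = −2·(-1) + (-2) − (0) = 0
All base exponents vanish — dimensionless.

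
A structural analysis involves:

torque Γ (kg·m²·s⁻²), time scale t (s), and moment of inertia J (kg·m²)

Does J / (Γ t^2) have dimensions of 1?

Sum the exponent of each base dimension across the product:
  M: −[Γ]_M − 2·[t]_M + [J]_M = −(1) − 2·(0) + (1) = 0
  L: −[Γ]_L − 2·[t]_L + [J]_L = −(2) − 2·(0) + (2) = 0
  T: −[Γ]_T − 2·[t]_T + [J]_T = −(-2) − 2·(1) + (0) = 0
  Θ: −[Γ]_Θ − 2·[t]_Θ + [J]_Θ = −(0) − 2·(0) + (0) = 0
All base exponents vanish — dimensionless.

yes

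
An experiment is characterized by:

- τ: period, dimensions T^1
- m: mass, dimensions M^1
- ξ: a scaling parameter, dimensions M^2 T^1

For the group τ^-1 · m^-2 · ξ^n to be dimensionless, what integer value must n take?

1

Balance the M exponent: (2)·n from ξ, plus −(0) − 2·(1) = -2 from the rest, must sum to zero.
2n − 2 = 0, so n = 1.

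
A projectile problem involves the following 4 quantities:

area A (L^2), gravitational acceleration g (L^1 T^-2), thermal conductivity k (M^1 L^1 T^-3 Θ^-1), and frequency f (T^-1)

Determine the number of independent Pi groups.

1

There are 4 variables and 4 base dimensions (M, L, T, Θ).
The dimension matrix has rank 3 (less than 4: the dimension vectors are linearly dependent).
Independent dimensionless groups: 4 − 3 = 1.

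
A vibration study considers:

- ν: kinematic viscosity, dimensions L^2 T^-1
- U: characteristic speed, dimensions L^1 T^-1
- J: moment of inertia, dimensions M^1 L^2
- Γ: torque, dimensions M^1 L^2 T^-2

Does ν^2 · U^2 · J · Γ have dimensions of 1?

Sum the exponent of each base dimension across the product:
  M: 2·[ν]_M + 2·[U]_M + [J]_M + [Γ]_M = 2·(0) + 2·(0) + (1) + (1) = 2
  L: 2·[ν]_L + 2·[U]_L + [J]_L + [Γ]_L = 2·(2) + 2·(1) + (2) + (2) = 10
  T: 2·[ν]_T + 2·[U]_T + [J]_T + [Γ]_T = 2·(-1) + 2·(-1) + (0) + (-2) = -6
Net dimensions [M² L¹⁰ T⁻⁶] ≠ [1] — not dimensionless.

no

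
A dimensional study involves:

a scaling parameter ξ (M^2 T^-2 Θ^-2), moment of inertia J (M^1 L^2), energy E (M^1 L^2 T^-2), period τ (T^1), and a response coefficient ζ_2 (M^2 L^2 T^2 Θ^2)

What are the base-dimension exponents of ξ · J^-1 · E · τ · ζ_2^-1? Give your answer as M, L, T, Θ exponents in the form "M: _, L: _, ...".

Collect each base-dimension exponent across the product:
  M: (2) − (1) + (1) + (0) − (2) = 0
  L: (0) − (2) + (2) + (0) − (2) = -2
  T: (-2) − (0) + (-2) + (1) − (2) = -5
  Θ: (-2) − (0) + (0) + (0) − (2) = -4
So the dimensions are [L⁻² T⁻⁵ Θ⁻⁴].

M: 0, L: -2, T: -5, Θ: -4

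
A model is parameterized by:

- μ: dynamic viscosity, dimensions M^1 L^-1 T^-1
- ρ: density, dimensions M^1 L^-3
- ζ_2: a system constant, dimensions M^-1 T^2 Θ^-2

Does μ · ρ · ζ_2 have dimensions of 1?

Sum the exponent of each base dimension across the product:
  M: [μ]_M + [ρ]_M + [ζ_2]_M = (1) + (1) + (-1) = 1
  L: [μ]_L + [ρ]_L + [ζ_2]_L = (-1) + (-3) + (0) = -4
  T: [μ]_T + [ρ]_T + [ζ_2]_T = (-1) + (0) + (2) = 1
  Θ: [μ]_Θ + [ρ]_Θ + [ζ_2]_Θ = (0) + (0) + (-2) = -2
Net dimensions [M L⁻⁴ T Θ⁻²] ≠ [1] — not dimensionless.

no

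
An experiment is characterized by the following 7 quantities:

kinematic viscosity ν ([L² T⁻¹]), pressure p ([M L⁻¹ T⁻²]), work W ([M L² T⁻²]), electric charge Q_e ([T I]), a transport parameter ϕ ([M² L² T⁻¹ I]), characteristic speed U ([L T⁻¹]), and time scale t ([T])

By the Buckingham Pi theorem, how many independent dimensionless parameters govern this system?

3

There are 7 variables and 4 base dimensions (M, L, T, I).
The dimension matrix has rank 4.
Independent dimensionless groups: 7 − 4 = 3.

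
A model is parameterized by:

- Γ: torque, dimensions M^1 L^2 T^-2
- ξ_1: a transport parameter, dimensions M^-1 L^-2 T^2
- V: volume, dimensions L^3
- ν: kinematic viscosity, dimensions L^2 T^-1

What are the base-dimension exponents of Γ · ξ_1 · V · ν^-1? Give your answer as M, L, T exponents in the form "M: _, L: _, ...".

Collect each base-dimension exponent across the product:
  M: (1) + (-1) + (0) − (0) = 0
  L: (2) + (-2) + (3) − (2) = 1
  T: (-2) + (2) + (0) − (-1) = 1
So the dimensions are [L T].

M: 0, L: 1, T: 1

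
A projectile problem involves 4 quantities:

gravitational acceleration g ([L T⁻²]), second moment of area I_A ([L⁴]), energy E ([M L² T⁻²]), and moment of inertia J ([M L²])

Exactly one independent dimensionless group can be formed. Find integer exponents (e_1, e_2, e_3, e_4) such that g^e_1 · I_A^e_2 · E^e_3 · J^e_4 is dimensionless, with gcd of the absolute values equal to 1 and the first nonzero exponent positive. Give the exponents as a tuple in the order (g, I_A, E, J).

(4, -1, -4, 4)

M: e_1·(0) + e_2·(0) + e_3·(1) + e_4·(1) = 0
L: e_1·(1) + e_2·(4) + e_3·(2) + e_4·(2) = 0
T: e_1·(-2) + e_2·(0) + e_3·(-2) + e_4·(0) = 0
Solving this homogeneous linear system for the smallest-integer solution (first nonzero entry positive) gives (4, -1, -4, 4).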